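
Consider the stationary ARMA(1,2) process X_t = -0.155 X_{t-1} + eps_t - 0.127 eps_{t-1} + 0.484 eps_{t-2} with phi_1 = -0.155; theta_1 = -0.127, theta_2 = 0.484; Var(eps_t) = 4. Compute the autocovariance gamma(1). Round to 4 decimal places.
\gamma(1) = -1.9002

Multiply the model equation by X_{t-k} and take expectations. With theta_0 = psi_0 = 1 and psi_j the MA(infinity) weights, this gives
  gamma(k) - sum_i phi_i gamma(k-i) = c_k,
  c_k = sigma^2 * sum_{j=k..q} theta_j psi_{j-k}   (c_k = 0 for k > q),
using gamma(-m) = gamma(m).
psi-weights needed (psi_j = theta_j + sum_i phi_i psi_{j-i}):
  psi_1 = theta_1 + phi_1 = -0.127 + (-0.155) = -0.282
  psi_2 = theta_2 + phi_1 psi_1 = 0.484 + (-0.155)(-0.282) = 0.52771
Right-hand sides:
  c_0 = sigma^2 (1 + theta_1 psi_1 + theta_2 psi_2) = 4 * (1 + (-0.127)(-0.282) + (0.484)(0.52771)) = 4 * 1.291226 = 5.164903
  c_1 = sigma^2 (theta_1 + theta_2 psi_1) = 4 * (-0.127 + (0.484)(-0.282)) = -1.053952
  c_2 = sigma^2 theta_2 = 4 * (0.484) = 1.936
Equations for k = 0 and k = 1 (AR order 1):
  gamma(0) = phi_1 gamma(1) + c_0
  gamma(1) = phi_1 gamma(0) + c_1
Substituting the second into the first: gamma(0) (1 - phi_1^2) = c_0 + phi_1 c_1, so
  gamma(0) = (c_0 + phi_1 c_1) / (1 - phi_1^2) = (5.164903 + (-0.155)(-1.053952)) / (1 - (-0.155)^2) = 5.328265 / 0.975975 = 5.459428.
  gamma(1) = phi_1 gamma(0) + c_1 = (-0.155)(5.459428) + (-1.053952) = -1.900163.
Therefore gamma(1) = -1.9002 (to 4 decimal places).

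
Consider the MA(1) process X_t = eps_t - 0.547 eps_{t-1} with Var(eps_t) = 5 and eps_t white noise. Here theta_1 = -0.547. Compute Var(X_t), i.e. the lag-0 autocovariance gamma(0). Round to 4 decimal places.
\gamma(0) = 6.4960

For an MA(q) process X_t = eps_t + sum_i theta_i eps_{t-i} with
Var(eps_t) = sigma^2, the variance is
  gamma(0) = sigma^2 * (1 + sum_i theta_i^2).
  sum_i theta_i^2 = (-0.547)^2 = 0.299209.
  gamma(0) = 5 * (1 + 0.299209) = 5 * 1.299209 = 6.496045, which rounds to 6.4960.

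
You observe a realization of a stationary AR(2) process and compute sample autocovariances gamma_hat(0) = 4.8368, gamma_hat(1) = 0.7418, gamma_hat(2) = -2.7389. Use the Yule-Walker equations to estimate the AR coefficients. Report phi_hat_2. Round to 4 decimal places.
\hat\phi_{2} = -0.6040

The Yule-Walker equations for an AR(p) process read, in matrix form,
  Gamma_p phi = r_p,   with   (Gamma_p)_{ij} = gamma(|i - j|),
                       (r_p)_i = gamma(i),   i,j = 1..p.
Substitute the sample gammas (Toeplitz matrix and right-hand side of size 2):
  Gamma_p = [[4.8368, 0.7418], [0.7418, 4.8368]]
  r_p     = [0.7418, -2.7389]
Written out:
  4.8368 phi_1 + 0.7418 phi_2 = 0.7418
  0.7418 phi_1 + 4.8368 phi_2 = -2.7389
Solve by Cramer's rule:
  det = gamma(0)^2 - gamma(1)^2 = (4.8368)^2 - (0.7418)^2 = 23.39463424 - 0.55026724 = 22.844367
  phi_hat_1 = [gamma(1) gamma(0) - gamma(1) gamma(2)] / det = [(0.7418)(4.8368) - (0.7418)(-2.7389)] / 22.844367 = 5.61965426 / 22.844367 = 0.246
  phi_hat_2 = [gamma(0) gamma(2) - gamma(1)^2] / det = [(4.8368)(-2.7389) - (0.7418)^2] / 22.844367 = -13.79777876 / 22.844367 = -0.604
So phi_hat = [0.2460, -0.6040].
Therefore phi_hat_2 = -0.6040.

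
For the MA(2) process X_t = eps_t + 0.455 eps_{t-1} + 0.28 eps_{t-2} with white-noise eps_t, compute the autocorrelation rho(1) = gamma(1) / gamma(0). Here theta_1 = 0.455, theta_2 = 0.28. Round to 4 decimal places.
\rho(1) = 0.4531

For an MA(q) process with theta_0 = 1, the autocovariance is
  gamma(k) = sigma^2 * sum_{i=0..q-k} theta_i * theta_{i+k},
and rho(k) = gamma(k) / gamma(0). Sigma^2 cancels.
  numerator   = (1)*(0.455) + (0.455)*(0.28) = 0.5824.
  denominator = (1)^2 + (0.455)^2 + (0.28)^2 = 1.285425.
  rho(1) = 0.5824 / 1.285425 = 0.4531.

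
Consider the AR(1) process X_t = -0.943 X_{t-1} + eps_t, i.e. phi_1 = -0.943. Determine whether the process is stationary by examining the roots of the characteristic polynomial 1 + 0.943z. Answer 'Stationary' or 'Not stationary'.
\text{Stationary}

The AR(p) characteristic polynomial is P(z) = 1 + 0.943z.
Stationarity requires all roots to lie outside the unit circle, i.e. |z| > 1 for every root.
This is linear in z: 1 + (0.943) z = 0  =>  z = -1/(0.943) = -1.060445,  |z| = 1.060445.
Moduli of all roots: 1.0604.
All moduli strictly greater than 1? Yes.
Verdict: Stationary.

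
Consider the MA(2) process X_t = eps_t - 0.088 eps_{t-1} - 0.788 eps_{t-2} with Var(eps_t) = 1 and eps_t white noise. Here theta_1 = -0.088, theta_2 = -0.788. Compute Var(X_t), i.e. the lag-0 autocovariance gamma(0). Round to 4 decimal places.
\gamma(0) = 1.6287

For an MA(q) process X_t = eps_t + sum_i theta_i eps_{t-i} with
Var(eps_t) = sigma^2, the variance is
  gamma(0) = sigma^2 * (1 + sum_i theta_i^2).
  sum_i theta_i^2 = (-0.088)^2 + (-0.788)^2 = 0.007744 + 0.620944 = 0.628688.
  gamma(0) = 1 * (1 + 0.628688) = 1 * 1.628688 = 1.628688, which rounds to 1.6287.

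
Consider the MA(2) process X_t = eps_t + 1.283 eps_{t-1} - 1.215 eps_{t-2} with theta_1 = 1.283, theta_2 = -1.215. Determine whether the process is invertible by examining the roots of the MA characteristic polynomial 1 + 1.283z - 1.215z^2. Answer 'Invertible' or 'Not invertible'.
\text{Not invertible}

The MA(q) characteristic polynomial is P(z) = 1 + 1.283z - 1.215z^2.
Invertibility requires all roots to lie outside the unit circle, i.e. |z| > 1 for every root.
Set 1 + (1.283) z + (-1.215) z^2 = 0, i.e. a z^2 + b z + c = 0 with a = -1.215, b = 1.283, c = 1.
Discriminant D = b^2 - 4ac = (1.283)^2 - 4*(-1.215)*1 = 1.646089 - (-4.86) = 6.506089.
D >= 0, so the roots are real: z = (-b +/- sqrt(D)) / (2a) = (-1.283 +/- 2.550704) / (-2.43).
  z_1 = (-1.283 + 2.550704) / (-2.43) = -0.5217,   |z_1| = 0.5217.
  z_2 = (-1.283 - 2.550704) / (-2.43) = 1.5777,   |z_2| = 1.5777.
Moduli of all roots: 0.5217, 1.5777.
All moduli strictly greater than 1? No.
Verdict: Not invertible.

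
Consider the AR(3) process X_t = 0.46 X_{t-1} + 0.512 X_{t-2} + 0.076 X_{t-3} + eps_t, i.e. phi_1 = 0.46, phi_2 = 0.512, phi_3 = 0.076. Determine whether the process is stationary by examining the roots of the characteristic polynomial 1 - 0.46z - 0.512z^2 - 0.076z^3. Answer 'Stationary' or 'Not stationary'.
\text{Not stationary}

The AR(p) characteristic polynomial is P(z) = 1 - 0.46z - 0.512z^2 - 0.076z^3.
Stationarity requires all roots to lie outside the unit circle, i.e. |z| > 1 for every root.
Degree 3: look for a simple real root z0 first, then factor out (1 - z/z0) and solve the remaining quadratic.
Testing z0 = -5: P(-5) = 1 + (-0.46)(-5) + (-0.512)(-5)^2 + (-0.076)(-5)^3
  = 1 + (2.3) + (-12.8) + (9.5) = 0.  So z_0 = -5 is a root, |z_0| = 5.
Divide out the factor (1 + 0.2 z) = (1 - z/z0) (since 1/z0 = -0.2):
  P(z) = (1 + 0.2 z)(1 + (-0.66) z + (-0.38) z^2)
  [check: z-coef -0.66 - (-0.2) = -0.46; z^2-coef -0.38 - (-0.2)(-0.66) = -0.512; z^3-coef -(-0.2)(-0.38) = -0.076.]
Remaining roots from the quadratic factor 1 + (-0.66) z + (-0.38) z^2:
  Set 1 + (-0.66) z + (-0.38) z^2 = 0, i.e. a z^2 + b z + c = 0 with a = -0.38, b = -0.66, c = 1.
  Discriminant D = b^2 - 4ac = (-0.66)^2 - 4*(-0.38)*1 = 0.4356 - (-1.52) = 1.9556.
  D >= 0, so the roots are real: z = (-b +/- sqrt(D)) / (2a) = (0.66 +/- 1.398428) / (-0.76).
    z_1 = (0.66 + 1.398428) / (-0.76) = -2.7085,   |z_1| = 2.7085.
    z_2 = (0.66 - 1.398428) / (-0.76) = 0.9716,   |z_2| = 0.9716.
Moduli of all roots: 5.0000, 2.7085, 0.9716.
All moduli strictly greater than 1? No.
Verdict: Not stationary.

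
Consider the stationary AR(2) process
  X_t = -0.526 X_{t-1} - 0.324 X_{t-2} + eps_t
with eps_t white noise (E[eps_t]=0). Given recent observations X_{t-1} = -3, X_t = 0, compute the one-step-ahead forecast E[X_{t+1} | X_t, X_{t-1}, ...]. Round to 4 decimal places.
E[X_{t+1} \mid \mathcal F_t] = 0.9720

For an AR(p) model X_t = c + sum_i phi_i X_{t-i} + eps_t, the
one-step-ahead conditional mean is
  E[X_{t+1} | X_t, ...] = c + sum_i phi_i X_{t+1-i}.
Substitute known values:
  E[X_{t+1} | ...] = (-0.526) * (0) + (-0.324) * (-3)
                   = 0.9720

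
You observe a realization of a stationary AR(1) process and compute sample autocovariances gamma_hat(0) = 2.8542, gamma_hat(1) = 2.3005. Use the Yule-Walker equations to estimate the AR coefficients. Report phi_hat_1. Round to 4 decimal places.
\hat\phi_{1} = 0.8060

The Yule-Walker equations for an AR(p) process read, in matrix form,
  Gamma_p phi = r_p,   with   (Gamma_p)_{ij} = gamma(|i - j|),
                       (r_p)_i = gamma(i),   i,j = 1..p.
Substitute the sample gammas (Toeplitz matrix and right-hand side of size 1):
  Gamma_p = [[2.8542]]
  r_p     = [2.3005]
With p = 1 this is the single equation gamma(0) phi_1 = gamma(1):
  phi_hat_1 = gamma(1) / gamma(0) = 2.3005 / 2.8542 = 0.8060.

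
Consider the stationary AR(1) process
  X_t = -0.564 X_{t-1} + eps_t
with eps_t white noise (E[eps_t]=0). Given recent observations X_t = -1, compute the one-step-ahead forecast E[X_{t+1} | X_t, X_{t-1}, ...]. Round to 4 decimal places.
E[X_{t+1} \mid \mathcal F_t] = 0.5640

For an AR(p) model X_t = c + sum_i phi_i X_{t-i} + eps_t, the
one-step-ahead conditional mean is
  E[X_{t+1} | X_t, ...] = c + sum_i phi_i X_{t+1-i}.
Substitute known values:
  E[X_{t+1} | ...] = (-0.564) * (-1)
                   = 0.5640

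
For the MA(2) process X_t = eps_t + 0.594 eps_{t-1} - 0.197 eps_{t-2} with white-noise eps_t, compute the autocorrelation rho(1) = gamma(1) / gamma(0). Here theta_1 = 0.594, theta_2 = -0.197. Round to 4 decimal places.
\rho(1) = 0.3427

For an MA(q) process with theta_0 = 1, the autocovariance is
  gamma(k) = sigma^2 * sum_{i=0..q-k} theta_i * theta_{i+k},
and rho(k) = gamma(k) / gamma(0). Sigma^2 cancels.
  numerator   = (1)*(0.594) + (0.594)*(-0.197) = 0.476982.
  denominator = (1)^2 + (0.594)^2 + (-0.197)^2 = 1.391645.
  rho(1) = 0.476982 / 1.391645 = 0.3427.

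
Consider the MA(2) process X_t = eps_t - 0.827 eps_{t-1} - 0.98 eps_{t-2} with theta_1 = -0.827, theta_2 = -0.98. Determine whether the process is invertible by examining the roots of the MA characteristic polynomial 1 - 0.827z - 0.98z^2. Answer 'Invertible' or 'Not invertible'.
\text{Not invertible}

The MA(q) characteristic polynomial is P(z) = 1 - 0.827z - 0.98z^2.
Invertibility requires all roots to lie outside the unit circle, i.e. |z| > 1 for every root.
Set 1 + (-0.827) z + (-0.98) z^2 = 0, i.e. a z^2 + b z + c = 0 with a = -0.98, b = -0.827, c = 1.
Discriminant D = b^2 - 4ac = (-0.827)^2 - 4*(-0.98)*1 = 0.683929 - (-3.92) = 4.603929.
D >= 0, so the roots are real: z = (-b +/- sqrt(D)) / (2a) = (0.827 +/- 2.145677) / (-1.96).
  z_1 = (0.827 + 2.145677) / (-1.96) = -1.5167,   |z_1| = 1.5167.
  z_2 = (0.827 - 2.145677) / (-1.96) = 0.6728,   |z_2| = 0.6728.
Moduli of all roots: 1.5167, 0.6728.
All moduli strictly greater than 1? No.
Verdict: Not invertible.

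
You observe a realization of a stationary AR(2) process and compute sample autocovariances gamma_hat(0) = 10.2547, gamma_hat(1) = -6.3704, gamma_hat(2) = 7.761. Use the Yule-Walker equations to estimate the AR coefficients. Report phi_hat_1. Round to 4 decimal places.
\hat\phi_{1} = -0.2460

The Yule-Walker equations for an AR(p) process read, in matrix form,
  Gamma_p phi = r_p,   with   (Gamma_p)_{ij} = gamma(|i - j|),
                       (r_p)_i = gamma(i),   i,j = 1..p.
Substitute the sample gammas (Toeplitz matrix and right-hand side of size 2):
  Gamma_p = [[10.2547, -6.3704], [-6.3704, 10.2547]]
  r_p     = [-6.3704, 7.761]
Written out:
  10.2547 phi_1 - 6.3704 phi_2 = -6.3704
  -6.3704 phi_1 + 10.2547 phi_2 = 7.761
Solve by Cramer's rule:
  det = gamma(0)^2 - gamma(1)^2 = (10.2547)^2 - (-6.3704)^2 = 105.15887209 - 40.58199616 = 64.57687593
  phi_hat_1 = [gamma(1) gamma(0) - gamma(1) gamma(2)] / det = [(-6.3704)(10.2547) - (-6.3704)(7.761)] / 64.57687593 = -15.88586648 / 64.57687593 = -0.246
  phi_hat_2 = [gamma(0) gamma(2) - gamma(1)^2] / det = [(10.2547)(7.761) - (-6.3704)^2] / 64.57687593 = 39.00473054 / 64.57687593 = 0.604
So phi_hat = [-0.2460, 0.6040].
Therefore phi_hat_1 = -0.2460.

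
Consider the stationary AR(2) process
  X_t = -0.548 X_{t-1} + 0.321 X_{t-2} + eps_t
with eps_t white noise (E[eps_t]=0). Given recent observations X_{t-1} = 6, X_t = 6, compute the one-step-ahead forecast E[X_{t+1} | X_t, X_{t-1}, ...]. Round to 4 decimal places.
E[X_{t+1} \mid \mathcal F_t] = -1.3620

For an AR(p) model X_t = c + sum_i phi_i X_{t-i} + eps_t, the
one-step-ahead conditional mean is
  E[X_{t+1} | X_t, ...] = c + sum_i phi_i X_{t+1-i}.
Substitute known values:
  E[X_{t+1} | ...] = (-0.548) * (6) + (0.321) * (6)
                   = -1.3620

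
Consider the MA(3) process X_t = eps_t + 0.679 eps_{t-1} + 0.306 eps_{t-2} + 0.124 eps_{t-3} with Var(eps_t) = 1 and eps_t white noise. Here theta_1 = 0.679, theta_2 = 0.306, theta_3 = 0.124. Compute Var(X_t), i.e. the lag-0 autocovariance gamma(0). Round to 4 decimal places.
\gamma(0) = 1.5701

For an MA(q) process X_t = eps_t + sum_i theta_i eps_{t-i} with
Var(eps_t) = sigma^2, the variance is
  gamma(0) = sigma^2 * (1 + sum_i theta_i^2).
  sum_i theta_i^2 = (0.679)^2 + (0.306)^2 + (0.124)^2 = 0.461041 + 0.093636 + 0.015376 = 0.570053.
  gamma(0) = 1 * (1 + 0.570053) = 1 * 1.570053 = 1.570053, which rounds to 1.5701.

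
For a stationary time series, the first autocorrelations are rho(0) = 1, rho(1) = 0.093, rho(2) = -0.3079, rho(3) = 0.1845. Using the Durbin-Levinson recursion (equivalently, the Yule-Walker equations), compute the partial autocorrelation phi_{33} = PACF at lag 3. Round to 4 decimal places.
\phi_{33} = 0.2830

The PACF at lag k is phi_{kk}, the last component of the solution
to the Yule-Walker system G_k phi = r_k where
  (G_k)_{ij} = rho(|i - j|), (r_k)_i = rho(i), i,j = 1..k.
Equivalently, Durbin-Levinson gives phi_{kk} iteratively:
  phi_{11} = rho(1)
  phi_{kk} = [rho(k) - sum_{j=1..k-1} phi_{k-1,j} rho(k-j)]
            / [1 - sum_{j=1..k-1} phi_{k-1,j} rho(j)],
  phi_{k,j} = phi_{k-1,j} - phi_{kk} phi_{k-1,k-j},  j = 1..k-1.
Step k = 1:
  phi_11 = rho(1) = 0.093.
Step k = 2:
  phi_22 = [rho(2) - phi_11 rho(1)] / [1 - phi_11 rho(1)] = [-0.3079 - (0.093)(0.093)] / [1 - (0.093)(0.093)]
         = -0.316549 / 0.991351 = -0.319311.
  Update: phi_21 = phi_11 - phi_22 phi_11 = 0.093 - (-0.319311)(0.093) = 0.122696.
Step k = 3:
  phi_33 = [rho(3) - phi_21 rho(2) - phi_22 rho(1)] / [1 - phi_21 rho(1) - phi_22 rho(2)]
    numerator   = 0.1845 - (0.122696)(-0.3079) - (-0.319311)(0.093) = 0.25197396
    denominator = 1 - (0.122696)(0.093) - (-0.319311)(-0.3079) = 0.89027351
  phi_33 = 0.25197396 / 0.89027351 = 0.283.
Therefore phi_{33} = 0.2830.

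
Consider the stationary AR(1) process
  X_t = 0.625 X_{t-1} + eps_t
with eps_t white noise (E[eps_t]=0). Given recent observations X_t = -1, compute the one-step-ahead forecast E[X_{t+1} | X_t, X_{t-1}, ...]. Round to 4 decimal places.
E[X_{t+1} \mid \mathcal F_t] = -0.6250

For an AR(p) model X_t = c + sum_i phi_i X_{t-i} + eps_t, the
one-step-ahead conditional mean is
  E[X_{t+1} | X_t, ...] = c + sum_i phi_i X_{t+1-i}.
Substitute known values:
  E[X_{t+1} | ...] = (0.625) * (-1)
                   = -0.6250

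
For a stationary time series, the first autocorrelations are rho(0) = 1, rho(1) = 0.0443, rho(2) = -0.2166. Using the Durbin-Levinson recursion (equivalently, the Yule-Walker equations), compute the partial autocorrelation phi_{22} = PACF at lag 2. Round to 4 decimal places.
\phi_{22} = -0.2190

The PACF at lag k is phi_{kk}, the last component of the solution
to the Yule-Walker system G_k phi = r_k where
  (G_k)_{ij} = rho(|i - j|), (r_k)_i = rho(i), i,j = 1..k.
Equivalently, Durbin-Levinson gives phi_{kk} iteratively:
  phi_{11} = rho(1)
  phi_{kk} = [rho(k) - sum_{j=1..k-1} phi_{k-1,j} rho(k-j)]
            / [1 - sum_{j=1..k-1} phi_{k-1,j} rho(j)],
  phi_{k,j} = phi_{k-1,j} - phi_{kk} phi_{k-1,k-j},  j = 1..k-1.
Step k = 1:
  phi_11 = rho(1) = 0.0443.
Step k = 2:
  phi_22 = [rho(2) - phi_11 rho(1)] / [1 - phi_11 rho(1)] = [-0.2166 - (0.0443)(0.0443)] / [1 - (0.0443)(0.0443)]
         = -0.21856249 / 0.99803751 = -0.219.
Therefore phi_{22} = -0.2190.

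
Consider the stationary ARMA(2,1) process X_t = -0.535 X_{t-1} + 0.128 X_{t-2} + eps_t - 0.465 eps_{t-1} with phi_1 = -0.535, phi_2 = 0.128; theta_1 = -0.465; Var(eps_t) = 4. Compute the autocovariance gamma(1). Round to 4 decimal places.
\gamma(1) = -9.2823

Multiply the model equation by X_{t-k} and take expectations. With theta_0 = psi_0 = 1 and psi_j the MA(infinity) weights, this gives
  gamma(k) - sum_i phi_i gamma(k-i) = c_k,
  c_k = sigma^2 * sum_{j=k..q} theta_j psi_{j-k}   (c_k = 0 for k > q),
using gamma(-m) = gamma(m).
psi-weights needed (psi_j = theta_j + sum_i phi_i psi_{j-i}):
  psi_1 = theta_1 + phi_1 = -0.465 + (-0.535) = -1
Right-hand sides:
  c_0 = sigma^2 (1 + theta_1 psi_1) = 4 * (1 + (-0.465)(-1)) = 4 * 1.465 = 5.86
  c_1 = sigma^2 theta_1 = 4 * (-0.465) = -1.86
  c_2 = 0
Equations for k = 0, 1, 2 (AR order 2, c_2 = 0):
  (E0) gamma(0) = phi_1 gamma(1) + phi_2 gamma(2) + c_0
  (E1) gamma(1) = phi_1 gamma(0) + phi_2 gamma(1) + c_1
  (E2) gamma(2) = phi_1 gamma(1) + phi_2 gamma(0)
From (E1): gamma(1) = A gamma(0) + B with
  A = phi_1 / (1 - phi_2) = -0.535 / 0.872 = -0.613532,   B = c_1 / (1 - phi_2) = -1.86 / 0.872 = -2.133028.
Insert (E2) into (E0): gamma(0) (1 - phi_2^2) = phi_1 (1 + phi_2) gamma(1) + c_0.
  phi_1 (1 + phi_2) = (-0.535)(1.128) = -0.60348,   1 - phi_2^2 = 0.983616.
Replace gamma(1) by A gamma(0) + B and collect gamma(0):
  gamma(0) [0.983616 - (-0.60348)(-0.613532)] = (-0.60348)(-2.133028) + 5.86
  gamma(0) * 0.613362 = 7.147239
  gamma(0) = 7.147239 / 0.613362 = 11.65257.
  gamma(1) = A gamma(0) + B = (-0.613532)(11.65257) + (-2.133028) = -9.282253.
Therefore gamma(1) = -9.2823 (to 4 decimal places).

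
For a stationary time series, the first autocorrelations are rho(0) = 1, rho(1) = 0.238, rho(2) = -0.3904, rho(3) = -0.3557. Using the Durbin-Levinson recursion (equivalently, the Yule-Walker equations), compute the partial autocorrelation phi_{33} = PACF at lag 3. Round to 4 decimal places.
\phi_{33} = -0.1449

The PACF at lag k is phi_{kk}, the last component of the solution
to the Yule-Walker system G_k phi = r_k where
  (G_k)_{ij} = rho(|i - j|), (r_k)_i = rho(i), i,j = 1..k.
Equivalently, Durbin-Levinson gives phi_{kk} iteratively:
  phi_{11} = rho(1)
  phi_{kk} = [rho(k) - sum_{j=1..k-1} phi_{k-1,j} rho(k-j)]
            / [1 - sum_{j=1..k-1} phi_{k-1,j} rho(j)],
  phi_{k,j} = phi_{k-1,j} - phi_{kk} phi_{k-1,k-j},  j = 1..k-1.
Step k = 1:
  phi_11 = rho(1) = 0.238.
Step k = 2:
  phi_22 = [rho(2) - phi_11 rho(1)] / [1 - phi_11 rho(1)] = [-0.3904 - (0.238)(0.238)] / [1 - (0.238)(0.238)]
         = -0.447044 / 0.943356 = -0.473887.
  Update: phi_21 = phi_11 - phi_22 phi_11 = 0.238 - (-0.473887)(0.238) = 0.350785.
Step k = 3:
  phi_33 = [rho(3) - phi_21 rho(2) - phi_22 rho(1)] / [1 - phi_21 rho(1) - phi_22 rho(2)]
    numerator   = -0.3557 - (0.350785)(-0.3904) - (-0.473887)(0.238) = -0.10596844
    denominator = 1 - (0.350785)(0.238) - (-0.473887)(-0.3904) = 0.73150773
  phi_33 = -0.10596844 / 0.73150773 = -0.1449.
Therefore phi_{33} = -0.1449.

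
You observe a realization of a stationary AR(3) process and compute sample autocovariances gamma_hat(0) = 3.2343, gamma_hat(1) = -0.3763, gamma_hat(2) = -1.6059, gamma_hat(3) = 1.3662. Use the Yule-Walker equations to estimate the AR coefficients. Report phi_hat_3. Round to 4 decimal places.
\hat\phi_{3} = 0.3800

The Yule-Walker equations for an AR(p) process read, in matrix form,
  Gamma_p phi = r_p,   with   (Gamma_p)_{ij} = gamma(|i - j|),
                       (r_p)_i = gamma(i),   i,j = 1..p.
Substitute the sample gammas (Toeplitz matrix and right-hand side of size 3):
  Gamma_p = [[3.2343, -0.3763, -1.6059], [-0.3763, 3.2343, -0.3763], [-1.6059, -0.3763, 3.2343]]
  r_p     = [-0.3763, -1.6059, 1.3662]
Written out (R1..R3):
  (R1) 3.2343 phi_1 - 0.3763 phi_2 - 1.6059 phi_3 = -0.3763
  (R2) -0.3763 phi_1 + 3.2343 phi_2 - 0.3763 phi_3 = -1.6059
  (R3) -1.6059 phi_1 - 0.3763 phi_2 + 3.2343 phi_3 = 1.3662
Gaussian elimination:
  R2 <- R2 - (-0.3763/3.2343) R1 = R2 - (-0.116347) R1:  3.190519 phi_2 - 0.563141 phi_3 = -1.649681
  R3 <- R3 - (-1.6059/3.2343) R1 = R3 - (-0.496522) R1:  -0.563141 phi_2 + 2.436936 phi_3 = 1.179359
  R3 <- R3 - (-0.563141/3.190519) R2 = R3 - (-0.176505) R2:  2.337539 phi_3 = 0.888183
Back-substitution:
  phi_hat_3 = 0.888183 / 2.337539 = 0.379965
  phi_hat_2 = (-1.649681 - (-0.563141)(0.379965)) / 3.190519 = -0.449992
  phi_hat_1 = (-0.3763 - (-0.3763)(-0.449992) - (-1.6059)(0.379965)) / 3.2343 = 0.019959
So phi_hat = [0.0200, -0.4500, 0.3800].
Therefore phi_hat_3 = 0.3800.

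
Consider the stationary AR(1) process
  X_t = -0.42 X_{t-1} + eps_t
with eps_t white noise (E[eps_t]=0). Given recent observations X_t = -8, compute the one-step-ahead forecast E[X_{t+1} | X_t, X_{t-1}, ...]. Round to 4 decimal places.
E[X_{t+1} \mid \mathcal F_t] = 3.3600

For an AR(p) model X_t = c + sum_i phi_i X_{t-i} + eps_t, the
one-step-ahead conditional mean is
  E[X_{t+1} | X_t, ...] = c + sum_i phi_i X_{t+1-i}.
Substitute known values:
  E[X_{t+1} | ...] = (-0.42) * (-8)
                   = 3.3600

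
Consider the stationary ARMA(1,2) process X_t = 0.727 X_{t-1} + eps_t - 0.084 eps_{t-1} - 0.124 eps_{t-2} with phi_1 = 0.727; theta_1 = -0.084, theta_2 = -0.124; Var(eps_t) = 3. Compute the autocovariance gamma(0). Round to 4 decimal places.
\gamma(0) = 4.9910

Multiply the model equation by X_{t-k} and take expectations. With theta_0 = psi_0 = 1 and psi_j the MA(infinity) weights, this gives
  gamma(k) - sum_i phi_i gamma(k-i) = c_k,
  c_k = sigma^2 * sum_{j=k..q} theta_j psi_{j-k}   (c_k = 0 for k > q),
using gamma(-m) = gamma(m).
psi-weights needed (psi_j = theta_j + sum_i phi_i psi_{j-i}):
  psi_1 = theta_1 + phi_1 = -0.084 + (0.727) = 0.643
  psi_2 = theta_2 + phi_1 psi_1 = -0.124 + (0.727)(0.643) = 0.343461
Right-hand sides:
  c_0 = sigma^2 (1 + theta_1 psi_1 + theta_2 psi_2) = 3 * (1 + (-0.084)(0.643) + (-0.124)(0.343461)) = 3 * 0.903399 = 2.710197
  c_1 = sigma^2 (theta_1 + theta_2 psi_1) = 3 * (-0.084 + (-0.124)(0.643)) = -0.491196
  c_2 = sigma^2 theta_2 = 3 * (-0.124) = -0.372
Equations for k = 0 and k = 1 (AR order 1):
  gamma(0) = phi_1 gamma(1) + c_0
  gamma(1) = phi_1 gamma(0) + c_1
Substituting the second into the first: gamma(0) (1 - phi_1^2) = c_0 + phi_1 c_1, so
  gamma(0) = (c_0 + phi_1 c_1) / (1 - phi_1^2) = (2.710197 + (0.727)(-0.491196)) / (1 - (0.727)^2) = 2.353097 / 0.471471 = 4.990969.
Therefore gamma(0) = 4.9910 (to 4 decimal places).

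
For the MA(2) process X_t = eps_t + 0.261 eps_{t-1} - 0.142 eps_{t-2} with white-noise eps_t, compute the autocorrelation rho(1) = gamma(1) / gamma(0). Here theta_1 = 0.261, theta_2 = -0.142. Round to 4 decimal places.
\rho(1) = 0.2058

For an MA(q) process with theta_0 = 1, the autocovariance is
  gamma(k) = sigma^2 * sum_{i=0..q-k} theta_i * theta_{i+k},
and rho(k) = gamma(k) / gamma(0). Sigma^2 cancels.
  numerator   = (1)*(0.261) + (0.261)*(-0.142) = 0.223938.
  denominator = (1)^2 + (0.261)^2 + (-0.142)^2 = 1.088285.
  rho(1) = 0.223938 / 1.088285 = 0.2058.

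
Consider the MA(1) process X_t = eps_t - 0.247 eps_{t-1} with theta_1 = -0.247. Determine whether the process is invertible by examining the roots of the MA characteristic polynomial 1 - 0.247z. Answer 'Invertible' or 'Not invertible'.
\text{Invertible}

The MA(q) characteristic polynomial is P(z) = 1 - 0.247z.
Invertibility requires all roots to lie outside the unit circle, i.e. |z| > 1 for every root.
This is linear in z: 1 + (-0.247) z = 0  =>  z = -1/(-0.247) = 4.048583,  |z| = 4.048583.
Moduli of all roots: 4.0486.
All moduli strictly greater than 1? Yes.
Verdict: Invertible.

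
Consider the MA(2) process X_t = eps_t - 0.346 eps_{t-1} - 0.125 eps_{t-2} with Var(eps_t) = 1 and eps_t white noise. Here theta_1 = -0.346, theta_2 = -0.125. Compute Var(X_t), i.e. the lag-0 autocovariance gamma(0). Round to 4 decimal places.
\gamma(0) = 1.1353

For an MA(q) process X_t = eps_t + sum_i theta_i eps_{t-i} with
Var(eps_t) = sigma^2, the variance is
  gamma(0) = sigma^2 * (1 + sum_i theta_i^2).
  sum_i theta_i^2 = (-0.346)^2 + (-0.125)^2 = 0.119716 + 0.015625 = 0.135341.
  gamma(0) = 1 * (1 + 0.135341) = 1 * 1.135341 = 1.135341, which rounds to 1.1353.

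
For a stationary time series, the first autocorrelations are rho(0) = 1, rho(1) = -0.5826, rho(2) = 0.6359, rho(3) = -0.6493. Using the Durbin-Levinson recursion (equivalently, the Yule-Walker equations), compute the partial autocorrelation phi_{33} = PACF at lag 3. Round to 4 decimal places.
\phi_{33} = -0.3481

The PACF at lag k is phi_{kk}, the last component of the solution
to the Yule-Walker system G_k phi = r_k where
  (G_k)_{ij} = rho(|i - j|), (r_k)_i = rho(i), i,j = 1..k.
Equivalently, Durbin-Levinson gives phi_{kk} iteratively:
  phi_{11} = rho(1)
  phi_{kk} = [rho(k) - sum_{j=1..k-1} phi_{k-1,j} rho(k-j)]
            / [1 - sum_{j=1..k-1} phi_{k-1,j} rho(j)],
  phi_{k,j} = phi_{k-1,j} - phi_{kk} phi_{k-1,k-j},  j = 1..k-1.
Step k = 1:
  phi_11 = rho(1) = -0.5826.
Step k = 2:
  phi_22 = [rho(2) - phi_11 rho(1)] / [1 - phi_11 rho(1)] = [0.6359 - (-0.5826)(-0.5826)] / [1 - (-0.5826)(-0.5826)]
         = 0.29647724 / 0.66057724 = 0.448815.
  Update: phi_21 = phi_11 - phi_22 phi_11 = -0.5826 - (0.448815)(-0.5826) = -0.32112.
Step k = 3:
  phi_33 = [rho(3) - phi_21 rho(2) - phi_22 rho(1)] / [1 - phi_21 rho(1) - phi_22 rho(2)]
    numerator   = -0.6493 - (-0.32112)(0.6359) - (0.448815)(-0.5826) = -0.18361985
    denominator = 1 - (-0.32112)(-0.5826) - (0.448815)(0.6359) = 0.52751369
  phi_33 = -0.18361985 / 0.52751369 = -0.3481.
Therefore phi_{33} = -0.3481.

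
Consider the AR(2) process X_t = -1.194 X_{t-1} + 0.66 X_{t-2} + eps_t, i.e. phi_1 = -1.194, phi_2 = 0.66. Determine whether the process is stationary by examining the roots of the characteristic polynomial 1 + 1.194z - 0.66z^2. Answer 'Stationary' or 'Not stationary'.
\text{Not stationary}

The AR(p) characteristic polynomial is P(z) = 1 + 1.194z - 0.66z^2.
Stationarity requires all roots to lie outside the unit circle, i.e. |z| > 1 for every root.
Set 1 + (1.194) z + (-0.66) z^2 = 0, i.e. a z^2 + b z + c = 0 with a = -0.66, b = 1.194, c = 1.
Discriminant D = b^2 - 4ac = (1.194)^2 - 4*(-0.66)*1 = 1.425636 - (-2.64) = 4.065636.
D >= 0, so the roots are real: z = (-b +/- sqrt(D)) / (2a) = (-1.194 +/- 2.016342) / (-1.32).
  z_1 = (-1.194 + 2.016342) / (-1.32) = -0.623,   |z_1| = 0.623.
  z_2 = (-1.194 - 2.016342) / (-1.32) = 2.4321,   |z_2| = 2.4321.
Moduli of all roots: 0.6230, 2.4321.
All moduli strictly greater than 1? No.
Verdict: Not stationary.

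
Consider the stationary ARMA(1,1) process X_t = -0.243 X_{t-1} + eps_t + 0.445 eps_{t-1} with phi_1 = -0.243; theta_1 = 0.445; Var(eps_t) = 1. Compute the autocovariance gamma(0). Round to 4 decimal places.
\gamma(0) = 1.0434

Multiply the model equation by X_{t-k} and take expectations. With theta_0 = psi_0 = 1 and psi_j the MA(infinity) weights, this gives
  gamma(k) - sum_i phi_i gamma(k-i) = c_k,
  c_k = sigma^2 * sum_{j=k..q} theta_j psi_{j-k}   (c_k = 0 for k > q),
using gamma(-m) = gamma(m).
psi-weights needed (psi_j = theta_j + sum_i phi_i psi_{j-i}):
  psi_1 = theta_1 + phi_1 = 0.445 + (-0.243) = 0.202
Right-hand sides:
  c_0 = sigma^2 (1 + theta_1 psi_1) = 1 * (1 + (0.445)(0.202)) = 1 * 1.08989 = 1.08989
  c_1 = sigma^2 theta_1 = 1 * (0.445) = 0.445
  c_2 = 0
Equations for k = 0 and k = 1 (AR order 1):
  gamma(0) = phi_1 gamma(1) + c_0
  gamma(1) = phi_1 gamma(0) + c_1
Substituting the second into the first: gamma(0) (1 - phi_1^2) = c_0 + phi_1 c_1, so
  gamma(0) = (c_0 + phi_1 c_1) / (1 - phi_1^2) = (1.08989 + (-0.243)(0.445)) / (1 - (-0.243)^2) = 0.981755 / 0.940951 = 1.043365.
Therefore gamma(0) = 1.0434 (to 4 decimal places).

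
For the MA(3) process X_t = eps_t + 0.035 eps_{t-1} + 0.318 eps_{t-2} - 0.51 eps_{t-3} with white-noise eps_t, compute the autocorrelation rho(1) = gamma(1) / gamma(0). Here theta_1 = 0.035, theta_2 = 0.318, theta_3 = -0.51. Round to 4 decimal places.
\rho(1) = -0.0852

For an MA(q) process with theta_0 = 1, the autocovariance is
  gamma(k) = sigma^2 * sum_{i=0..q-k} theta_i * theta_{i+k},
and rho(k) = gamma(k) / gamma(0). Sigma^2 cancels.
  numerator   = (1)*(0.035) + (0.035)*(0.318) + (0.318)*(-0.51) = -0.11605.
  denominator = (1)^2 + (0.035)^2 + (0.318)^2 + (-0.51)^2 = 1.362449.
  rho(1) = -0.11605 / 1.362449 = -0.0852.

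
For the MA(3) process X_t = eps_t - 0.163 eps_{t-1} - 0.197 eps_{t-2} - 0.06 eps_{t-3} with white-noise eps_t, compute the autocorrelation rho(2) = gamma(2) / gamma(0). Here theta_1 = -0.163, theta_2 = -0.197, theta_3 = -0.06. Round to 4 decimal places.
\rho(2) = -0.1751

For an MA(q) process with theta_0 = 1, the autocovariance is
  gamma(k) = sigma^2 * sum_{i=0..q-k} theta_i * theta_{i+k},
and rho(k) = gamma(k) / gamma(0). Sigma^2 cancels.
  numerator   = (1)*(-0.197) + (-0.163)*(-0.06) = -0.18722.
  denominator = (1)^2 + (-0.163)^2 + (-0.197)^2 + (-0.06)^2 = 1.068978.
  rho(2) = -0.18722 / 1.068978 = -0.1751.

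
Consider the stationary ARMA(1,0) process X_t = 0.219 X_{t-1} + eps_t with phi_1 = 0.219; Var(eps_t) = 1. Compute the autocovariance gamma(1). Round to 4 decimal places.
\gamma(1) = 0.2300

Multiply the model equation by X_{t-k} and take expectations. With theta_0 = psi_0 = 1 and psi_j the MA(infinity) weights, this gives
  gamma(k) - sum_i phi_i gamma(k-i) = c_k,
  c_k = sigma^2 * sum_{j=k..q} theta_j psi_{j-k}   (c_k = 0 for k > q),
using gamma(-m) = gamma(m).
Pure AR (q = 0): c_0 = sigma^2 = 1, c_k = 0 for k >= 1.
Equations for k = 0 and k = 1 (AR order 1):
  gamma(0) = phi_1 gamma(1) + c_0
  gamma(1) = phi_1 gamma(0) + c_1
Substituting the second into the first: gamma(0) (1 - phi_1^2) = c_0 + phi_1 c_1, so
  gamma(0) = c_0 / (1 - phi_1^2) = 1 / (1 - (0.219)^2) = 1 / 0.952039 = 1.050377.
  gamma(1) = phi_1 gamma(0) = (0.219)(1.050377) = 0.230033.
Therefore gamma(1) = 0.2300 (to 4 decimal places).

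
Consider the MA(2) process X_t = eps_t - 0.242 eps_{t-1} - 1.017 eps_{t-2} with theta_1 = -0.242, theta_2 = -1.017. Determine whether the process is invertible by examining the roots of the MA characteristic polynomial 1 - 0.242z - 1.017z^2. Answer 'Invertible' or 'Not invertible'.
\text{Not invertible}

The MA(q) characteristic polynomial is P(z) = 1 - 0.242z - 1.017z^2.
Invertibility requires all roots to lie outside the unit circle, i.e. |z| > 1 for every root.
Set 1 + (-0.242) z + (-1.017) z^2 = 0, i.e. a z^2 + b z + c = 0 with a = -1.017, b = -0.242, c = 1.
Discriminant D = b^2 - 4ac = (-0.242)^2 - 4*(-1.017)*1 = 0.058564 - (-4.068) = 4.126564.
D >= 0, so the roots are real: z = (-b +/- sqrt(D)) / (2a) = (0.242 +/- 2.031395) / (-2.034).
  z_1 = (0.242 + 2.031395) / (-2.034) = -1.1177,   |z_1| = 1.1177.
  z_2 = (0.242 - 2.031395) / (-2.034) = 0.8797,   |z_2| = 0.8797.
Moduli of all roots: 1.1177, 0.8797.
All moduli strictly greater than 1? No.
Verdict: Not invertible.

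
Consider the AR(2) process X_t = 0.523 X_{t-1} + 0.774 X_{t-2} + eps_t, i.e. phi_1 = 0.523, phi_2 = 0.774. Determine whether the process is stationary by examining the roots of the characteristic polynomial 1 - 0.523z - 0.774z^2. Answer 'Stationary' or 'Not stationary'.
\text{Not stationary}

The AR(p) characteristic polynomial is P(z) = 1 - 0.523z - 0.774z^2.
Stationarity requires all roots to lie outside the unit circle, i.e. |z| > 1 for every root.
Set 1 + (-0.523) z + (-0.774) z^2 = 0, i.e. a z^2 + b z + c = 0 with a = -0.774, b = -0.523, c = 1.
Discriminant D = b^2 - 4ac = (-0.523)^2 - 4*(-0.774)*1 = 0.273529 - (-3.096) = 3.369529.
D >= 0, so the roots are real: z = (-b +/- sqrt(D)) / (2a) = (0.523 +/- 1.835628) / (-1.548).
  z_1 = (0.523 + 1.835628) / (-1.548) = -1.5237,   |z_1| = 1.5237.
  z_2 = (0.523 - 1.835628) / (-1.548) = 0.848,   |z_2| = 0.848.
Moduli of all roots: 1.5237, 0.8480.
All moduli strictly greater than 1? No.
Verdict: Not stationary.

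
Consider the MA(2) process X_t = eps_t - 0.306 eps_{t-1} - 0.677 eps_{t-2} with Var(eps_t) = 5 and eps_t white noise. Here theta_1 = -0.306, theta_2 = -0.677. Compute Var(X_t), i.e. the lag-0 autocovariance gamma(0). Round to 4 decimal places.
\gamma(0) = 7.7598

For an MA(q) process X_t = eps_t + sum_i theta_i eps_{t-i} with
Var(eps_t) = sigma^2, the variance is
  gamma(0) = sigma^2 * (1 + sum_i theta_i^2).
  sum_i theta_i^2 = (-0.306)^2 + (-0.677)^2 = 0.093636 + 0.458329 = 0.551965.
  gamma(0) = 5 * (1 + 0.551965) = 5 * 1.551965 = 7.759825, which rounds to 7.7598.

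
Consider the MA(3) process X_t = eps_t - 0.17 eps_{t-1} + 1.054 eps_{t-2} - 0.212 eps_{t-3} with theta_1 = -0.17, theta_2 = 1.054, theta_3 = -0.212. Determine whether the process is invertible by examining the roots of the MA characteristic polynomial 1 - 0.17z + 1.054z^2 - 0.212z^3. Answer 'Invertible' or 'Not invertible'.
\text{Not invertible}

The MA(q) characteristic polynomial is P(z) = 1 - 0.17z + 1.054z^2 - 0.212z^3.
Invertibility requires all roots to lie outside the unit circle, i.e. |z| > 1 for every root.
Degree 3: look for a simple real root z0 first, then factor out (1 - z/z0) and solve the remaining quadratic.
Testing z0 = 5: P(5) = 1 + (-0.17)(5) + (1.054)(5)^2 + (-0.212)(5)^3
  = 1 + (-0.85) + (26.35) + (-26.5) = 0.  So z_0 = 5 is a root, |z_0| = 5.
Divide out the factor (1 - 0.2 z) = (1 - z/z0) (since 1/z0 = 0.2):
  P(z) = (1 - 0.2 z)(1 + (0.03) z + (1.06) z^2)
  [check: z-coef 0.03 - (0.2) = -0.17; z^2-coef 1.06 - (0.2)(0.03) = 1.054; z^3-coef -(0.2)(1.06) = -0.212.]
Remaining roots from the quadratic factor 1 + (0.03) z + (1.06) z^2:
  Set 1 + (0.03) z + (1.06) z^2 = 0, i.e. a z^2 + b z + c = 0 with a = 1.06, b = 0.03, c = 1.
  Discriminant D = b^2 - 4ac = (0.03)^2 - 4*(1.06)*1 = 0.0009 - (4.24) = -4.2391.
  D < 0, so the roots are the complex-conjugate pair z = (-b +/- i sqrt(-D)) / (2a) = -0.0142 +/- 0.9712i.
  For a conjugate pair |z|^2 = z * conj(z) = (product of roots) = c/a = 1/(1.06) = 0.943396, so |z| = sqrt(0.943396) = 0.9713 for both roots.
Moduli of all roots: 5.0000, 0.9713, 0.9713.
All moduli strictly greater than 1? No.
Verdict: Not invertible.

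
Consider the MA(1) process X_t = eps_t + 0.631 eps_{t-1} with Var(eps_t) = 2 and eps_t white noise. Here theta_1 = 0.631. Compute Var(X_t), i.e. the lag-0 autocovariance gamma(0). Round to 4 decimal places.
\gamma(0) = 2.7963

For an MA(q) process X_t = eps_t + sum_i theta_i eps_{t-i} with
Var(eps_t) = sigma^2, the variance is
  gamma(0) = sigma^2 * (1 + sum_i theta_i^2).
  sum_i theta_i^2 = (0.631)^2 = 0.398161.
  gamma(0) = 2 * (1 + 0.398161) = 2 * 1.398161 = 2.796322, which rounds to 2.7963.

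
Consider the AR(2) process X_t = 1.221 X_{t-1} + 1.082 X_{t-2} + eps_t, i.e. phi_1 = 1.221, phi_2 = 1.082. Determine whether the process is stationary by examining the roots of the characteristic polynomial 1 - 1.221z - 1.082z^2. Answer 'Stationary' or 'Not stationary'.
\text{Not stationary}

The AR(p) characteristic polynomial is P(z) = 1 - 1.221z - 1.082z^2.
Stationarity requires all roots to lie outside the unit circle, i.e. |z| > 1 for every root.
Set 1 + (-1.221) z + (-1.082) z^2 = 0, i.e. a z^2 + b z + c = 0 with a = -1.082, b = -1.221, c = 1.
Discriminant D = b^2 - 4ac = (-1.221)^2 - 4*(-1.082)*1 = 1.490841 - (-4.328) = 5.818841.
D >= 0, so the roots are real: z = (-b +/- sqrt(D)) / (2a) = (1.221 +/- 2.412227) / (-2.164).
  z_1 = (1.221 + 2.412227) / (-2.164) = -1.6789,   |z_1| = 1.6789.
  z_2 = (1.221 - 2.412227) / (-2.164) = 0.5505,   |z_2| = 0.5505.
Moduli of all roots: 1.6789, 0.5505.
All moduli strictly greater than 1? No.
Verdict: Not stationary.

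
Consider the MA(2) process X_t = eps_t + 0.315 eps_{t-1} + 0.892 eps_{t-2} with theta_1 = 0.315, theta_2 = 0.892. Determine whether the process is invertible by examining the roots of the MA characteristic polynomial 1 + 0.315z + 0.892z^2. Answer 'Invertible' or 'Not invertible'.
\text{Invertible}

The MA(q) characteristic polynomial is P(z) = 1 + 0.315z + 0.892z^2.
Invertibility requires all roots to lie outside the unit circle, i.e. |z| > 1 for every root.
Set 1 + (0.315) z + (0.892) z^2 = 0, i.e. a z^2 + b z + c = 0 with a = 0.892, b = 0.315, c = 1.
Discriminant D = b^2 - 4ac = (0.315)^2 - 4*(0.892)*1 = 0.099225 - (3.568) = -3.468775.
D < 0, so the roots are the complex-conjugate pair z = (-b +/- i sqrt(-D)) / (2a) = -0.1766 +/- 1.044i.
For a conjugate pair |z|^2 = z * conj(z) = (product of roots) = c/a = 1/(0.892) = 1.121076, so |z| = sqrt(1.121076) = 1.0588 for both roots.
Moduli of all roots: 1.0588, 1.0588.
All moduli strictly greater than 1? Yes.
Verdict: Invertible.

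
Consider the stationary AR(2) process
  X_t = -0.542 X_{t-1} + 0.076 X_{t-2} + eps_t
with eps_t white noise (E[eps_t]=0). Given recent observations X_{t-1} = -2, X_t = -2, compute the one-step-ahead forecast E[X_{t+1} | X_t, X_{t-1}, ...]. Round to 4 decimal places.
E[X_{t+1} \mid \mathcal F_t] = 0.9320

For an AR(p) model X_t = c + sum_i phi_i X_{t-i} + eps_t, the
one-step-ahead conditional mean is
  E[X_{t+1} | X_t, ...] = c + sum_i phi_i X_{t+1-i}.
Substitute known values:
  E[X_{t+1} | ...] = (-0.542) * (-2) + (0.076) * (-2)
                   = 0.9320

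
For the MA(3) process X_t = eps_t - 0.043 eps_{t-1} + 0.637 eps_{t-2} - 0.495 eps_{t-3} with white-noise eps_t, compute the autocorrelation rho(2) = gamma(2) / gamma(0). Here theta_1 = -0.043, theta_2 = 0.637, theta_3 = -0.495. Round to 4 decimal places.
\rho(2) = 0.3983

For an MA(q) process with theta_0 = 1, the autocovariance is
  gamma(k) = sigma^2 * sum_{i=0..q-k} theta_i * theta_{i+k},
and rho(k) = gamma(k) / gamma(0). Sigma^2 cancels.
  numerator   = (1)*(0.637) + (-0.043)*(-0.495) = 0.658285.
  denominator = (1)^2 + (-0.043)^2 + (0.637)^2 + (-0.495)^2 = 1.652643.
  rho(2) = 0.658285 / 1.652643 = 0.3983.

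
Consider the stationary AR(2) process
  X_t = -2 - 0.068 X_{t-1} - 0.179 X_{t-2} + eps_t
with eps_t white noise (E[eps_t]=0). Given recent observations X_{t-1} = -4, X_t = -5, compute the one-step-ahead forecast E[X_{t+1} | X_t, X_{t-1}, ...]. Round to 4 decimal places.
E[X_{t+1} \mid \mathcal F_t] = -0.9440

For an AR(p) model X_t = c + sum_i phi_i X_{t-i} + eps_t, the
one-step-ahead conditional mean is
  E[X_{t+1} | X_t, ...] = c + sum_i phi_i X_{t+1-i}.
Substitute known values:
  E[X_{t+1} | ...] = -2 + (-0.068) * (-5) + (-0.179) * (-4)
                   = -0.9440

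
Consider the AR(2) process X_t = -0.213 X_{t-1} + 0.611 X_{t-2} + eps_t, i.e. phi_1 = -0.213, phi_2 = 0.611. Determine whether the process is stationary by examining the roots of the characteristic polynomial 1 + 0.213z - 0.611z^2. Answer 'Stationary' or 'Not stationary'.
\text{Stationary}

The AR(p) characteristic polynomial is P(z) = 1 + 0.213z - 0.611z^2.
Stationarity requires all roots to lie outside the unit circle, i.e. |z| > 1 for every root.
Set 1 + (0.213) z + (-0.611) z^2 = 0, i.e. a z^2 + b z + c = 0 with a = -0.611, b = 0.213, c = 1.
Discriminant D = b^2 - 4ac = (0.213)^2 - 4*(-0.611)*1 = 0.045369 - (-2.444) = 2.489369.
D >= 0, so the roots are real: z = (-b +/- sqrt(D)) / (2a) = (-0.213 +/- 1.577773) / (-1.222).
  z_1 = (-0.213 + 1.577773) / (-1.222) = -1.1168,   |z_1| = 1.1168.
  z_2 = (-0.213 - 1.577773) / (-1.222) = 1.4654,   |z_2| = 1.4654.
Moduli of all roots: 1.1168, 1.4654.
All moduli strictly greater than 1? Yes.
Verdict: Stationary.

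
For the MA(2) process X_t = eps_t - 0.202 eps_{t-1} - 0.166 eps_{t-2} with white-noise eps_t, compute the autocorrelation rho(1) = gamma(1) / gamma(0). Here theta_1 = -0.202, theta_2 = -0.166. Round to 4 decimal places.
\rho(1) = -0.1577

For an MA(q) process with theta_0 = 1, the autocovariance is
  gamma(k) = sigma^2 * sum_{i=0..q-k} theta_i * theta_{i+k},
and rho(k) = gamma(k) / gamma(0). Sigma^2 cancels.
  numerator   = (1)*(-0.202) + (-0.202)*(-0.166) = -0.168468.
  denominator = (1)^2 + (-0.202)^2 + (-0.166)^2 = 1.06836.
  rho(1) = -0.168468 / 1.06836 = -0.1577.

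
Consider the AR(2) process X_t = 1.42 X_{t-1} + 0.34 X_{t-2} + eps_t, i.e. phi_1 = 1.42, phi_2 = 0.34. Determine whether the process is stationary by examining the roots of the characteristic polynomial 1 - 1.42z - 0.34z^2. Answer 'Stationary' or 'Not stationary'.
\text{Not stationary}

The AR(p) characteristic polynomial is P(z) = 1 - 1.42z - 0.34z^2.
Stationarity requires all roots to lie outside the unit circle, i.e. |z| > 1 for every root.
Set 1 + (-1.42) z + (-0.34) z^2 = 0, i.e. a z^2 + b z + c = 0 with a = -0.34, b = -1.42, c = 1.
Discriminant D = b^2 - 4ac = (-1.42)^2 - 4*(-0.34)*1 = 2.0164 - (-1.36) = 3.3764.
D >= 0, so the roots are real: z = (-b +/- sqrt(D)) / (2a) = (1.42 +/- 1.837498) / (-0.68).
  z_1 = (1.42 + 1.837498) / (-0.68) = -4.7904,   |z_1| = 4.7904.
  z_2 = (1.42 - 1.837498) / (-0.68) = 0.614,   |z_2| = 0.614.
Moduli of all roots: 4.7904, 0.6140.
All moduli strictly greater than 1? No.
Verdict: Not stationary.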